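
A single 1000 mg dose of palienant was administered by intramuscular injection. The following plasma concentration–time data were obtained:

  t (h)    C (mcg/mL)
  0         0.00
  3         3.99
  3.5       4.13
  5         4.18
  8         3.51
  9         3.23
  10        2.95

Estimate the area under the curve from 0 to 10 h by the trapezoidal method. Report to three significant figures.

Trapezoidal AUC_0→10:
  [0→3]: (0.00+3.99)/2 × 3 = 5.985
  [3→3.5]: (3.99+4.13)/2 × 0.5 = 2.03
  [3.5→5]: (4.13+4.18)/2 × 1.5 = 6.2325
  [5→8]: (4.18+3.51)/2 × 3 = 11.535
  [8→9]: (3.51+3.23)/2 × 1 = 3.37
  [9→10]: (3.23+2.95)/2 × 1 = 3.09
  Sum = 32.2425 mcg/mL·h

AUC = 32.2 mcg/mL·h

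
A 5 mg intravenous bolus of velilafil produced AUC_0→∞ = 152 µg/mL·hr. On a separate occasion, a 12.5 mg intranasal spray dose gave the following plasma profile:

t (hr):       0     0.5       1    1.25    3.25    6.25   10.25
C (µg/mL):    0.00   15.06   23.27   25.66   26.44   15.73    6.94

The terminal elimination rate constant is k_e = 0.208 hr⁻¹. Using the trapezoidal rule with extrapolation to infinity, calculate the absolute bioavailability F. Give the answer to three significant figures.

F = 0.562

Trapezoidal AUC_0→10.25 (intranasal spray):
  [0→0.5]: (0.00+15.06)/2 × 0.5 = 3.765
  [0.5→1]: (15.06+23.27)/2 × 0.5 = 9.5825
  [1→1.25]: (23.27+25.66)/2 × 0.25 = 6.11625
  [1.25→3.25]: (25.66+26.44)/2 × 2 = 52.1
  [3.25→6.25]: (26.44+15.73)/2 × 3 = 63.255
  [6.25→10.25]: (15.73+6.94)/2 × 4 = 45.34
  Sum = 180.15875 µg/mL·hr
Tail: C_last/k_e = 6.94/0.208 = 33.365
AUC_0→∞ (intranasal spray) = 180.15875 + 33.365 = 213.52375 µg/mL·hr
F = (AUC_ev/D_ev)/(AUC_iv/D_iv) = (213.52375/12.5)/(152/5) = 17.0819/30.4 = 0.5619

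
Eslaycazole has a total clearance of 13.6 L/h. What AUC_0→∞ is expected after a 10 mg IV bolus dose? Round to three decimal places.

AUC = 0.735 mg/L·h

AUC_0→∞ = Dose_iv / CL
        = 10 / 13.6 = 0.735294 mg/L·h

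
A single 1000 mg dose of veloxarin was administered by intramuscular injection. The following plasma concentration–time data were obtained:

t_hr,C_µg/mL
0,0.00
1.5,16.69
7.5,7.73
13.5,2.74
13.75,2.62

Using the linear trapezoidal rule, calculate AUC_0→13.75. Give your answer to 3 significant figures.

Trapezoidal AUC_0→13.75:
  [0→1.5]: (0.00+16.69)/2 × 1.5 = 12.5175
  [1.5→7.5]: (16.69+7.73)/2 × 6 = 73.26
  [7.5→13.5]: (7.73+2.74)/2 × 6 = 31.41
  [13.5→13.75]: (2.74+2.62)/2 × 0.25 = 0.67
  Sum = 117.8575 µg/mL·hr

AUC = 118 µg/mL·hr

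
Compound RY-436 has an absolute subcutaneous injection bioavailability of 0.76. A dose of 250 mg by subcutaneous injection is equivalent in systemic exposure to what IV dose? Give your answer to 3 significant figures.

D_iv = 190 mg

Systemic exposure from an extravascular dose = F × D_ev, so the equivalent IV dose is F × D_ev.
D_iv = F × D_ev = 0.76 × 250 = 190 mg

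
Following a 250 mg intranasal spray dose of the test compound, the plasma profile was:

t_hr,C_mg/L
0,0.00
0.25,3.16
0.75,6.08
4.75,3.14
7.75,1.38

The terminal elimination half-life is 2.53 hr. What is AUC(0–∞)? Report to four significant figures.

Trapezoidal AUC_0→7.75:
  [0→0.25]: (0.00+3.16)/2 × 0.25 = 0.395
  [0.25→0.75]: (3.16+6.08)/2 × 0.5 = 2.31
  [0.75→4.75]: (6.08+3.14)/2 × 4 = 18.44
  [4.75→7.75]: (3.14+1.38)/2 × 3 = 6.78
  Sum = 27.925 mg/L·hr
k_e = ln2 / t½ = 0.693147 / 2.53 = 0.2740 hr^-1
Extrapolated tail: C_last / k_e = 1.38 / 0.274 = 5.036
AUC_0→∞ = 27.925 + 5.036 = 32.961 mg/L·hr

AUC = 32.96 mg/L·hr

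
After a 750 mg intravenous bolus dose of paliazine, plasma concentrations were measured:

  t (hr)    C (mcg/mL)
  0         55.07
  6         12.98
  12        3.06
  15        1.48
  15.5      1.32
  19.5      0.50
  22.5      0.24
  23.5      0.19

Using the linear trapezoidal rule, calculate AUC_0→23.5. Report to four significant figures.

AUC = 264.7 mcg/mL·hr

Trapezoidal AUC_0→23.5:
  [0→6]: (55.07+12.98)/2 × 6 = 204.15
  [6→12]: (12.98+3.06)/2 × 6 = 48.12
  [12→15]: (3.06+1.48)/2 × 3 = 6.81
  [15→15.5]: (1.48+1.32)/2 × 0.5 = 0.7
  [15.5→19.5]: (1.32+0.50)/2 × 4 = 3.64
  [19.5→22.5]: (0.50+0.24)/2 × 3 = 1.11
  [22.5→23.5]: (0.24+0.19)/2 × 1 = 0.215
  Sum = 264.745 mcg/mL·hr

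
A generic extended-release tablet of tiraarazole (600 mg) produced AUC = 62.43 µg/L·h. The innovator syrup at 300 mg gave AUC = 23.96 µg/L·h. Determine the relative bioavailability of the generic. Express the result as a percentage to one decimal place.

F_rel = 130.3%

F_rel = (AUC_test/D_test) / (AUC_ref/D_ref)
      = (62.43/600) / (23.96/300)
      = 0.10405 / 0.0798667 = 1.3028 = 130.28%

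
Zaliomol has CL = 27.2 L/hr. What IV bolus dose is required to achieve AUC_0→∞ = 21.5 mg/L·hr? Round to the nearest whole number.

Dose_iv = CL × AUC_0→∞
     = 27.2 × 21.5 = 584.8 mg

Dose = 585 mg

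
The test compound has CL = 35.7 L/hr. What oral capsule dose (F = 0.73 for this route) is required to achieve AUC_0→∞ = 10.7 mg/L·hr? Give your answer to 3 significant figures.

Dose = 523 mg

Dose = CL × AUC_0→∞ / F
     = 35.7 × 10.7 / 0.73 = 523.274 mg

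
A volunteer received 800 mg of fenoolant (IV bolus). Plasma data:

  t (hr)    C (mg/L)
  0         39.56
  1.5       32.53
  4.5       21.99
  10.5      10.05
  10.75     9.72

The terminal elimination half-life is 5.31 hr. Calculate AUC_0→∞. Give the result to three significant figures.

AUC = 309 mg/L·hr

Trapezoidal AUC_0→10.75:
  [0→1.5]: (39.56+32.53)/2 × 1.5 = 54.0675
  [1.5→4.5]: (32.53+21.99)/2 × 3 = 81.78
  [4.5→10.5]: (21.99+10.05)/2 × 6 = 96.12
  [10.5→10.75]: (10.05+9.72)/2 × 0.25 = 2.47125
  Sum = 234.43875 mg/L·hr
k_e = ln2 / t½ = 0.693147 / 5.31 = 0.1305 hr^-1
Extrapolated tail: C_last / k_e = 9.72 / 0.1305 = 74.483
AUC_0→∞ = 234.43875 + 74.483 = 308.92175 mg/L·hr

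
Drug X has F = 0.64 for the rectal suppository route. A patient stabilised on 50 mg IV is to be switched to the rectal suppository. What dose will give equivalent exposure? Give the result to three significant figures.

D_rectal = 78.1 mg

For equal systemic exposure: F × D_ev = D_iv
D_ev = D_iv / F = 50 / 0.64 = 78.125 mg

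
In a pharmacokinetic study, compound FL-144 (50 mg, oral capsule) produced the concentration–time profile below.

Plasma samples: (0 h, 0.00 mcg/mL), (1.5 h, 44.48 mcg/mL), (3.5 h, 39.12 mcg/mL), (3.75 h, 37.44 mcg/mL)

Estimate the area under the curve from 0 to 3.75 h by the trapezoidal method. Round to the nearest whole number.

AUC = 127 mcg/mL·h

Trapezoidal AUC_0→3.75:
  [0→1.5]: (0.00+44.48)/2 × 1.5 = 33.36
  [1.5→3.5]: (44.48+39.12)/2 × 2 = 83.6
  [3.5→3.75]: (39.12+37.44)/2 × 0.25 = 9.57
  Sum = 126.53 mcg/mL·h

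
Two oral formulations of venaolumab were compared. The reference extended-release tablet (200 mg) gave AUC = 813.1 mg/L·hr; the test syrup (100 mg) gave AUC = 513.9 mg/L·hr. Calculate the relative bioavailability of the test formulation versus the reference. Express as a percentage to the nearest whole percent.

F_rel = (AUC_test/D_test) / (AUC_ref/D_ref)
      = (513.9/100) / (813.1/200)
      = 5.139 / 4.0655 = 1.2641 = 126.41%

F_rel = 126%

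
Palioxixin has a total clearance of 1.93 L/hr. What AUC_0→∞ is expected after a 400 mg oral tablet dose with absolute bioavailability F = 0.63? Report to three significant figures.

AUC = 131 mg/L·hr

AUC_0→∞ = F × Dose / CL
        = 0.63 × 400 / 1.93 = 130.57 mg/L·hr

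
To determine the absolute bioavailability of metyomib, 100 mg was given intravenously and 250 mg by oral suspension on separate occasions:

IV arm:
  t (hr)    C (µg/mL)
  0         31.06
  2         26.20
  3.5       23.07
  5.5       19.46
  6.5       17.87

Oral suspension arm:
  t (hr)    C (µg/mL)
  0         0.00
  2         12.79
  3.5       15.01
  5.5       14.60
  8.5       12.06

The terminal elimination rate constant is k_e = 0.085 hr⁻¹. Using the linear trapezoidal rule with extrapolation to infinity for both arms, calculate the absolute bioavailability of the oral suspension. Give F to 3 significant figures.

F = 0.268

Trapezoidal AUC_0→6.5 (IV):
  [0→2]: (31.06+26.20)/2 × 2 = 57.26
  [2→3.5]: (26.20+23.07)/2 × 1.5 = 36.9525
  [3.5→5.5]: (23.07+19.46)/2 × 2 = 42.53
  [5.5→6.5]: (19.46+17.87)/2 × 1 = 18.665
  Sum = 155.4075 µg/mL·hr
IV tail: 17.87/0.085 = 210.235; AUC_iv,0→∞ = 155.4075 + 210.235 = 365.6425 µg/mL·hr
Trapezoidal AUC_0→8.5 (oral suspension):
  [0→2]: (0.00+12.79)/2 × 2 = 12.79
  [2→3.5]: (12.79+15.01)/2 × 1.5 = 20.85
  [3.5→5.5]: (15.01+14.60)/2 × 2 = 29.61
  [5.5→8.5]: (14.60+12.06)/2 × 3 = 39.99
  Sum = 103.24 µg/mL·hr
oral suspension tail: 12.06/0.085 = 141.882; AUC_ev,0→∞ = 103.24 + 141.882 = 245.122 µg/mL·hr
F = (AUC_ev/D_ev)/(AUC_iv/D_iv) = (245.122/250)/(365.6425/100) = 0.980488/3.656425 = 0.2682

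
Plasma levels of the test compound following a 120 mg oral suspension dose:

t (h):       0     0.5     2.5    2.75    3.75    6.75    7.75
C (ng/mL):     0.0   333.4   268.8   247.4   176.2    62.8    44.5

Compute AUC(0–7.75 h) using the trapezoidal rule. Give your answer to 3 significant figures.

Trapezoidal AUC_0→7.75:
  [0→0.5]: (0.0+333.4)/2 × 0.5 = 83.35
  [0.5→2.5]: (333.4+268.8)/2 × 2 = 602.2
  [2.5→2.75]: (268.8+247.4)/2 × 0.25 = 64.525
  [2.75→3.75]: (247.4+176.2)/2 × 1 = 211.8
  [3.75→6.75]: (176.2+62.8)/2 × 3 = 358.5
  [6.75→7.75]: (62.8+44.5)/2 × 1 = 53.65
  Sum = 1374.025 ng/mL·h

AUC = 1370 ng/mL·h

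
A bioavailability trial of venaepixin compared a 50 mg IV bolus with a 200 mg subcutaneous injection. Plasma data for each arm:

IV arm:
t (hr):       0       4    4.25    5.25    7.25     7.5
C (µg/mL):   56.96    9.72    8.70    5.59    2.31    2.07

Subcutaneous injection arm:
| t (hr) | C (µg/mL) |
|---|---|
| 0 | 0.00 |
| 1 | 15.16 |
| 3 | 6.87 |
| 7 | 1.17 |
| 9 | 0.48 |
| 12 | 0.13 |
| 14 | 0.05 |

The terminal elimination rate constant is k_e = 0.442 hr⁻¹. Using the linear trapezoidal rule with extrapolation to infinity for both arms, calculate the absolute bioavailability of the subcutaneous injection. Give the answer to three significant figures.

Trapezoidal AUC_0→7.5 (IV):
  [0→4]: (56.96+9.72)/2 × 4 = 133.36
  [4→4.25]: (9.72+8.70)/2 × 0.25 = 2.3025
  [4.25→5.25]: (8.70+5.59)/2 × 1 = 7.145
  [5.25→7.25]: (5.59+2.31)/2 × 2 = 7.9
  [7.25→7.5]: (2.31+2.07)/2 × 0.25 = 0.5475
  Sum = 151.255 µg/mL·hr
IV tail: 2.07/0.442 = 4.683; AUC_iv,0→∞ = 151.255 + 4.683 = 155.938 µg/mL·hr
Trapezoidal AUC_0→14 (subcutaneous injection):
  [0→1]: (0.00+15.16)/2 × 1 = 7.58
  [1→3]: (15.16+6.87)/2 × 2 = 22.03
  [3→7]: (6.87+1.17)/2 × 4 = 16.08
  [7→9]: (1.17+0.48)/2 × 2 = 1.65
  [9→12]: (0.48+0.13)/2 × 3 = 0.915
  [12→14]: (0.13+0.05)/2 × 2 = 0.18
  Sum = 48.435 µg/mL·hr
subcutaneous injection tail: 0.05/0.442 = 0.113; AUC_ev,0→∞ = 48.435 + 0.113 = 48.548 µg/mL·hr
F = (AUC_ev/D_ev)/(AUC_iv/D_iv) = (48.548/200)/(155.938/50) = 0.24274/3.11876 = 0.0778

F = 0.0778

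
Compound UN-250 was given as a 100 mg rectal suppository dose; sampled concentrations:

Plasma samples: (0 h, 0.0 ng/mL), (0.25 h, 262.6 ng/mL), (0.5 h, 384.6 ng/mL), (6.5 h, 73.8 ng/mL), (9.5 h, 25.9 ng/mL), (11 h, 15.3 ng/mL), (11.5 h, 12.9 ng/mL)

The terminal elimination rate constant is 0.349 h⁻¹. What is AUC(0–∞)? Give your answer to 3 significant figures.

AUC = 1710 ng/mL·h

Trapezoidal AUC_0→11.5:
  [0→0.25]: (0.0+262.6)/2 × 0.25 = 32.825
  [0.25→0.5]: (262.6+384.6)/2 × 0.25 = 80.9
  [0.5→6.5]: (384.6+73.8)/2 × 6 = 1375.2
  [6.5→9.5]: (73.8+25.9)/2 × 3 = 149.55
  [9.5→11]: (25.9+15.3)/2 × 1.5 = 30.9
  [11→11.5]: (15.3+12.9)/2 × 0.5 = 7.05
  Sum = 1676.425 ng/mL·h
Extrapolated tail: C_last / k_e = 12.9 / 0.349 = 36.963
AUC_0→∞ = 1676.425 + 36.963 = 1713.388 ng/mL·h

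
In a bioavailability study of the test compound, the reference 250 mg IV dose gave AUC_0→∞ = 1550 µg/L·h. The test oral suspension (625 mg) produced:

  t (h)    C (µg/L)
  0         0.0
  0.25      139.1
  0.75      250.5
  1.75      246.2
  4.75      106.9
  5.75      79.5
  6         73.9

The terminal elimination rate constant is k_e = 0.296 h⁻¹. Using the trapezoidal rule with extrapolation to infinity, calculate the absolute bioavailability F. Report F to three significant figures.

Trapezoidal AUC_0→6 (oral suspension):
  [0→0.25]: (0.0+139.1)/2 × 0.25 = 17.3875
  [0.25→0.75]: (139.1+250.5)/2 × 0.5 = 97.4
  [0.75→1.75]: (250.5+246.2)/2 × 1 = 248.35
  [1.75→4.75]: (246.2+106.9)/2 × 3 = 529.65
  [4.75→5.75]: (106.9+79.5)/2 × 1 = 93.2
  [5.75→6]: (79.5+73.9)/2 × 0.25 = 19.175
  Sum = 1005.1625 µg/L·h
Tail: C_last/k_e = 73.9/0.296 = 249.662
AUC_0→∞ (oral suspension) = 1005.1625 + 249.662 = 1254.8245 µg/L·h
F = (AUC_ev/D_ev)/(AUC_iv/D_iv) = (1254.8245/625)/(1550/250) = 2.0077192/6.2 = 0.3238

F = 0.324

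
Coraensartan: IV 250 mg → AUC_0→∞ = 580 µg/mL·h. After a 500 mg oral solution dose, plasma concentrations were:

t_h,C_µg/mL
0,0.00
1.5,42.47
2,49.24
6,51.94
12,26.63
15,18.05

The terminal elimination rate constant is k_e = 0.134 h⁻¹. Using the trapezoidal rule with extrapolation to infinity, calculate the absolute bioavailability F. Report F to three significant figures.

Trapezoidal AUC_0→15 (oral solution):
  [0→1.5]: (0.00+42.47)/2 × 1.5 = 31.8525
  [1.5→2]: (42.47+49.24)/2 × 0.5 = 22.9275
  [2→6]: (49.24+51.94)/2 × 4 = 202.36
  [6→12]: (51.94+26.63)/2 × 6 = 235.71
  [12→15]: (26.63+18.05)/2 × 3 = 67.02
  Sum = 559.87 µg/mL·h
Tail: C_last/k_e = 18.05/0.134 = 134.701
AUC_0→∞ (oral solution) = 559.87 + 134.701 = 694.571 µg/mL·h
F = (AUC_ev/D_ev)/(AUC_iv/D_iv) = (694.571/500)/(580/250) = 1.389142/2.32 = 0.5988

F = 0.599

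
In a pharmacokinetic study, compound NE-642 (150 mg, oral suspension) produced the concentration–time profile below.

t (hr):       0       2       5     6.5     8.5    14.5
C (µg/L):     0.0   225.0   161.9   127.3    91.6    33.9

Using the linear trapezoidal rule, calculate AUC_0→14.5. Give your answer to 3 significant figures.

Trapezoidal AUC_0→14.5:
  [0→2]: (0.0+225.0)/2 × 2 = 225.0
  [2→5]: (225.0+161.9)/2 × 3 = 580.35
  [5→6.5]: (161.9+127.3)/2 × 1.5 = 216.9
  [6.5→8.5]: (127.3+91.6)/2 × 2 = 218.9
  [8.5→14.5]: (91.6+33.9)/2 × 6 = 376.5
  Sum = 1617.65 µg/L·hr

AUC = 1620 µg/L·hr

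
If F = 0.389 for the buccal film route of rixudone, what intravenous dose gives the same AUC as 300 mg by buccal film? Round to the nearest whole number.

D_iv = 117 mg

Systemic exposure from an extravascular dose = F × D_ev, so the equivalent IV dose is F × D_ev.
D_iv = F × D_ev = 0.389 × 300 = 116.7 mg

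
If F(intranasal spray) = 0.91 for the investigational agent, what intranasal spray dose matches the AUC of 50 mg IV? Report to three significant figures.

D_intranasal = 54.9 mg

For equal systemic exposure: F × D_ev = D_iv
D_ev = D_iv / F = 50 / 0.91 = 54.9451 mg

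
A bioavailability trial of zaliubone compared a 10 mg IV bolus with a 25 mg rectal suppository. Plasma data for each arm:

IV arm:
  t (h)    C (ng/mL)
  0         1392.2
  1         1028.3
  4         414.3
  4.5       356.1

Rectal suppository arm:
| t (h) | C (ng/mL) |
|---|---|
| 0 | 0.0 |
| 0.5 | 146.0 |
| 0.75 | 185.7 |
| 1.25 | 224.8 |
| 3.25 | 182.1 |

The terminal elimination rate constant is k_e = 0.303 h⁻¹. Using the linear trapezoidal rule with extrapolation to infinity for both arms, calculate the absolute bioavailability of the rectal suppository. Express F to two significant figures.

Trapezoidal AUC_0→4.5 (IV):
  [0→1]: (1392.2+1028.3)/2 × 1 = 1210.25
  [1→4]: (1028.3+414.3)/2 × 3 = 2163.9
  [4→4.5]: (414.3+356.1)/2 × 0.5 = 192.6
  Sum = 3566.75 ng/mL·h
IV tail: 356.1/0.303 = 1175.248; AUC_iv,0→∞ = 3566.75 + 1175.248 = 4741.998 ng/mL·h
Trapezoidal AUC_0→3.25 (rectal suppository):
  [0→0.5]: (0.0+146.0)/2 × 0.5 = 36.5
  [0.5→0.75]: (146.0+185.7)/2 × 0.25 = 41.4625
  [0.75→1.25]: (185.7+224.8)/2 × 0.5 = 102.625
  [1.25→3.25]: (224.8+182.1)/2 × 2 = 406.9
  Sum = 587.4875 ng/mL·h
rectal suppository tail: 182.1/0.303 = 600.990; AUC_ev,0→∞ = 587.4875 + 600.990 = 1188.4775 ng/mL·h
F = (AUC_ev/D_ev)/(AUC_iv/D_iv) = (1188.4775/25)/(4741.998/10) = 47.5391/474.1998 = 0.1003

F = 0.10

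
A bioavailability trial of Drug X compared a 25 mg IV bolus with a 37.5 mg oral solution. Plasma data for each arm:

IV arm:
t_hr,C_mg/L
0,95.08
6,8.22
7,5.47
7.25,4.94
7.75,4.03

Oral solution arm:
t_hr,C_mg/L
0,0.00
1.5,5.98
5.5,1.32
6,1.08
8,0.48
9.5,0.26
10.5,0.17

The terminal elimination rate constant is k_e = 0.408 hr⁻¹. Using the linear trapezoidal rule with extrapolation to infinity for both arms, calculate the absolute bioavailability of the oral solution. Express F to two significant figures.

Trapezoidal AUC_0→7.75 (IV):
  [0→6]: (95.08+8.22)/2 × 6 = 309.9
  [6→7]: (8.22+5.47)/2 × 1 = 6.845
  [7→7.25]: (5.47+4.94)/2 × 0.25 = 1.30125
  [7.25→7.75]: (4.94+4.03)/2 × 0.5 = 2.2425
  Sum = 320.28875 mg/L·hr
IV tail: 4.03/0.408 = 9.877; AUC_iv,0→∞ = 320.28875 + 9.877 = 330.16575 mg/L·hr
Trapezoidal AUC_0→10.5 (oral solution):
  [0→1.5]: (0.00+5.98)/2 × 1.5 = 4.485
  [1.5→5.5]: (5.98+1.32)/2 × 4 = 14.6
  [5.5→6]: (1.32+1.08)/2 × 0.5 = 0.6
  [6→8]: (1.08+0.48)/2 × 2 = 1.56
  [8→9.5]: (0.48+0.26)/2 × 1.5 = 0.555
  [9.5→10.5]: (0.26+0.17)/2 × 1 = 0.215
  Sum = 22.015 mg/L·hr
oral solution tail: 0.17/0.408 = 0.417; AUC_ev,0→∞ = 22.015 + 0.417 = 22.432 mg/L·hr
F = (AUC_ev/D_ev)/(AUC_iv/D_iv) = (22.432/37.5)/(330.16575/25) = 0.598187/13.20663 = 0.0453

F = 0.045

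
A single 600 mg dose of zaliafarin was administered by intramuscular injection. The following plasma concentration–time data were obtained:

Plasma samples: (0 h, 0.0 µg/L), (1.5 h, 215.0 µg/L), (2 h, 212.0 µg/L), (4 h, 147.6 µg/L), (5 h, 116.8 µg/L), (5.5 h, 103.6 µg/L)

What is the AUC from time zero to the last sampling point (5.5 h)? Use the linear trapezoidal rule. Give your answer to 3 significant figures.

Trapezoidal AUC_0→5.5:
  [0→1.5]: (0.0+215.0)/2 × 1.5 = 161.25
  [1.5→2]: (215.0+212.0)/2 × 0.5 = 106.75
  [2→4]: (212.0+147.6)/2 × 2 = 359.6
  [4→5]: (147.6+116.8)/2 × 1 = 132.2
  [5→5.5]: (116.8+103.6)/2 × 0.5 = 55.1
  Sum = 814.9 µg/L·h

AUC = 815 µg/L·h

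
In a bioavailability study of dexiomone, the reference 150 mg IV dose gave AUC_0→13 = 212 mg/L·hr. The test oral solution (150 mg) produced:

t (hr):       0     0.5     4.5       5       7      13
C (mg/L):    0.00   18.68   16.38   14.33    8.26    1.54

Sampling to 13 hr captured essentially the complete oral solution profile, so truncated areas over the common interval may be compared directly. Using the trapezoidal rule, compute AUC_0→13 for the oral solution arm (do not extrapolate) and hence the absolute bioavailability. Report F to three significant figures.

Trapezoidal AUC_0→13 (oral solution):
  [0→0.5]: (0.00+18.68)/2 × 0.5 = 4.67
  [0.5→4.5]: (18.68+16.38)/2 × 4 = 70.12
  [4.5→5]: (16.38+14.33)/2 × 0.5 = 7.6775
  [5→7]: (14.33+8.26)/2 × 2 = 22.59
  [7→13]: (8.26+1.54)/2 × 6 = 29.4
  Sum = 134.4575 mg/L·hr
F = (AUC_ev/D_ev)/(AUC_iv/D_iv) = (134.4575/150)/(212/150) = 0.896383/1.41333 = 0.6342

F = 0.634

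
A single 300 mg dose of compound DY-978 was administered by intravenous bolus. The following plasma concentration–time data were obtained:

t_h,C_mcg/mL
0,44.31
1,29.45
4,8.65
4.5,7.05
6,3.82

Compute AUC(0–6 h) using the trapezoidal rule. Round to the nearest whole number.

AUC = 106 mcg/mL·h

Trapezoidal AUC_0→6:
  [0→1]: (44.31+29.45)/2 × 1 = 36.88
  [1→4]: (29.45+8.65)/2 × 3 = 57.15
  [4→4.5]: (8.65+7.05)/2 × 0.5 = 3.925
  [4.5→6]: (7.05+3.82)/2 × 1.5 = 8.1525
  Sum = 106.1075 mcg/mL·h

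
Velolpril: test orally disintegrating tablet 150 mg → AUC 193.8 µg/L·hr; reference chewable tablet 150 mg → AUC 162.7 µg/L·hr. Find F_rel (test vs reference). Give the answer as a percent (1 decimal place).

F_rel = 119.1%

F_rel = (AUC_test/D_test) / (AUC_ref/D_ref)
      = (193.8/150) / (162.7/150)
      = 1.292 / 1.08467 = 1.1911 = 119.11%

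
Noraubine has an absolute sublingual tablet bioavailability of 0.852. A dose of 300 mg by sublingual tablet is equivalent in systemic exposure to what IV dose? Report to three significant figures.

Systemic exposure from an extravascular dose = F × D_ev, so the equivalent IV dose is F × D_ev.
D_iv = F × D_ev = 0.852 × 300 = 255.6 mg

D_iv = 256 mg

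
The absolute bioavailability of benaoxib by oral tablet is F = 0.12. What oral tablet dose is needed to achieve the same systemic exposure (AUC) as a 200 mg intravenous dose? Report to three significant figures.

For equal systemic exposure: F × D_ev = D_iv
D_ev = D_iv / F = 200 / 0.12 = 1666.67 mg

D_oral = 1670 mg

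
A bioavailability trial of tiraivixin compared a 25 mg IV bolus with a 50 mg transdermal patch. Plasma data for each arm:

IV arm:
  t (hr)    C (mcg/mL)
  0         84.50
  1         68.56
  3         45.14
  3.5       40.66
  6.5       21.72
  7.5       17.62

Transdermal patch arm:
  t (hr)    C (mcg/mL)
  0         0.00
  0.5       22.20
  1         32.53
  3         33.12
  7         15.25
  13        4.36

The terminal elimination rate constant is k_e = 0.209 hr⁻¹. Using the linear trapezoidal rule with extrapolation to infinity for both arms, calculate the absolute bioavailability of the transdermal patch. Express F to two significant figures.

Trapezoidal AUC_0→7.5 (IV):
  [0→1]: (84.50+68.56)/2 × 1 = 76.53
  [1→3]: (68.56+45.14)/2 × 2 = 113.7
  [3→3.5]: (45.14+40.66)/2 × 0.5 = 21.45
  [3.5→6.5]: (40.66+21.72)/2 × 3 = 93.57
  [6.5→7.5]: (21.72+17.62)/2 × 1 = 19.67
  Sum = 324.92 mcg/mL·hr
IV tail: 17.62/0.209 = 84.306; AUC_iv,0→∞ = 324.92 + 84.306 = 409.226 mcg/mL·hr
Trapezoidal AUC_0→13 (transdermal patch):
  [0→0.5]: (0.00+22.20)/2 × 0.5 = 5.55
  [0.5→1]: (22.20+32.53)/2 × 0.5 = 13.6825
  [1→3]: (32.53+33.12)/2 × 2 = 65.65
  [3→7]: (33.12+15.25)/2 × 4 = 96.74
  [7→13]: (15.25+4.36)/2 × 6 = 58.83
  Sum = 240.4525 mcg/mL·hr
transdermal patch tail: 4.36/0.209 = 20.861; AUC_ev,0→∞ = 240.4525 + 20.861 = 261.3135 mcg/mL·hr
F = (AUC_ev/D_ev)/(AUC_iv/D_iv) = (261.3135/50)/(409.226/25) = 5.22627/16.36904 = 0.3193

F = 0.32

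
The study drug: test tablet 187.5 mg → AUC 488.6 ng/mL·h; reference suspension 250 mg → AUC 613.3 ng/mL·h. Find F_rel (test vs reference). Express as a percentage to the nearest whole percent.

F_rel = 106%

F_rel = (AUC_test/D_test) / (AUC_ref/D_ref)
      = (488.6/187.5) / (613.3/250)
      = 2.60587 / 2.4532 = 1.0622 = 106.22%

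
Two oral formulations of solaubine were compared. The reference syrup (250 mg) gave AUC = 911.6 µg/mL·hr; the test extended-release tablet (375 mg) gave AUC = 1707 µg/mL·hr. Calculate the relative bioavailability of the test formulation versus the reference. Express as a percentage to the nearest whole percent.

F_rel = 125%

F_rel = (AUC_test/D_test) / (AUC_ref/D_ref)
      = (1707/375) / (911.6/250)
      = 4.552 / 3.6464 = 1.2484 = 124.84%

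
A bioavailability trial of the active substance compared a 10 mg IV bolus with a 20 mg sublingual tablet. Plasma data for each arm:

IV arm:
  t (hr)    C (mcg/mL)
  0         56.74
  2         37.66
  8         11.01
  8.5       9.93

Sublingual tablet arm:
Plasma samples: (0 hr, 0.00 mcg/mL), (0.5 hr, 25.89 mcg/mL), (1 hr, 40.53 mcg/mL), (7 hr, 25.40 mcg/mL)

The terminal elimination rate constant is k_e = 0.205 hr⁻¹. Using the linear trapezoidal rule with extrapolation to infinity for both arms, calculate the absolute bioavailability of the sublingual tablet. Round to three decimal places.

F = 0.586

Trapezoidal AUC_0→8.5 (IV):
  [0→2]: (56.74+37.66)/2 × 2 = 94.4
  [2→8]: (37.66+11.01)/2 × 6 = 146.01
  [8→8.5]: (11.01+9.93)/2 × 0.5 = 5.235
  Sum = 245.645 mcg/mL·hr
IV tail: 9.93/0.205 = 48.439; AUC_iv,0→∞ = 245.645 + 48.439 = 294.084 mcg/mL·hr
Trapezoidal AUC_0→7 (sublingual tablet):
  [0→0.5]: (0.00+25.89)/2 × 0.5 = 6.4725
  [0.5→1]: (25.89+40.53)/2 × 0.5 = 16.605
  [1→7]: (40.53+25.40)/2 × 6 = 197.79
  Sum = 220.8675 mcg/mL·hr
sublingual tablet tail: 25.40/0.205 = 123.902; AUC_ev,0→∞ = 220.8675 + 123.902 = 344.7695 mcg/mL·hr
F = (AUC_ev/D_ev)/(AUC_iv/D_iv) = (344.7695/20)/(294.084/10) = 17.238475/29.4084 = 0.5862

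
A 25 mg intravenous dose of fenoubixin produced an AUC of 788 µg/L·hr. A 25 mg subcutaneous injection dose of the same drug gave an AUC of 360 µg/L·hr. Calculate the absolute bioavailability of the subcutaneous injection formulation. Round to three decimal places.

F = (AUC_ev / D_ev) / (AUC_iv / D_iv)
  = (360/25) / (788/25)
  = 14.4 / 31.52 = 0.4569

F = 0.457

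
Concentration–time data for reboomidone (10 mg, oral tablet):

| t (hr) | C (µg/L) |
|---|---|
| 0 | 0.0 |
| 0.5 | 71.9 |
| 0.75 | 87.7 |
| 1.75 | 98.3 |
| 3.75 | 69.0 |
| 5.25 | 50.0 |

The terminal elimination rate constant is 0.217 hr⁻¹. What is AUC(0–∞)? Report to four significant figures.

AUC = 617.9 µg/L·hr

Trapezoidal AUC_0→5.25:
  [0→0.5]: (0.0+71.9)/2 × 0.5 = 17.975
  [0.5→0.75]: (71.9+87.7)/2 × 0.25 = 19.95
  [0.75→1.75]: (87.7+98.3)/2 × 1 = 93.0
  [1.75→3.75]: (98.3+69.0)/2 × 2 = 167.3
  [3.75→5.25]: (69.0+50.0)/2 × 1.5 = 89.25
  Sum = 387.475 µg/L·hr
Extrapolated tail: C_last / k_e = 50.0 / 0.217 = 230.415
AUC_0→∞ = 387.475 + 230.415 = 617.89 µg/L·hr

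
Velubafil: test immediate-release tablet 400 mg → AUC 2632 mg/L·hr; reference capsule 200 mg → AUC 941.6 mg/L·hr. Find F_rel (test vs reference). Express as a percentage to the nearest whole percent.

F_rel = (AUC_test/D_test) / (AUC_ref/D_ref)
      = (2632/400) / (941.6/200)
      = 6.58 / 4.708 = 1.3976 = 139.76%

F_rel = 140%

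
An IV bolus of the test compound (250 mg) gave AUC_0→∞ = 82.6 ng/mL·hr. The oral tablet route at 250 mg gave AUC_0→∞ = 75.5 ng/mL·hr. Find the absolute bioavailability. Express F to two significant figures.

F = (AUC_ev / D_ev) / (AUC_iv / D_iv)
  = (75.5/250) / (82.6/250)
  = 0.302 / 0.3304 = 0.9140

F = 0.91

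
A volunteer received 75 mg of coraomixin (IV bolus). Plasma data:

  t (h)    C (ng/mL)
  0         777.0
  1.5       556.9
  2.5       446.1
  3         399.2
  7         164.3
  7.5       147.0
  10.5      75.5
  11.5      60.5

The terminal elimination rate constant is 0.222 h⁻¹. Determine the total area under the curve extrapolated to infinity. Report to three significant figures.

AUC = 3590 ng/mL·h

Trapezoidal AUC_0→11.5:
  [0→1.5]: (777.0+556.9)/2 × 1.5 = 1000.425
  [1.5→2.5]: (556.9+446.1)/2 × 1 = 501.5
  [2.5→3]: (446.1+399.2)/2 × 0.5 = 211.325
  [3→7]: (399.2+164.3)/2 × 4 = 1127.0
  [7→7.5]: (164.3+147.0)/2 × 0.5 = 77.825
  [7.5→10.5]: (147.0+75.5)/2 × 3 = 333.75
  [10.5→11.5]: (75.5+60.5)/2 × 1 = 68.0
  Sum = 3319.825 ng/mL·h
Extrapolated tail: C_last / k_e = 60.5 / 0.222 = 272.523
AUC_0→∞ = 3319.825 + 272.523 = 3592.348 ng/mL·h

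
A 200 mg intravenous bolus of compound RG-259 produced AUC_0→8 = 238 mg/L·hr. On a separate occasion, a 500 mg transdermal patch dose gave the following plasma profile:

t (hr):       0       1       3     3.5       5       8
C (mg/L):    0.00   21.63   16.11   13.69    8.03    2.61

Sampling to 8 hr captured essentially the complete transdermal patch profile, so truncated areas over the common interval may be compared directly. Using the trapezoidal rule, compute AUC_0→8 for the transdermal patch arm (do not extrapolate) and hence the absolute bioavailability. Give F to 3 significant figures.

F = 0.148

Trapezoidal AUC_0→8 (transdermal patch):
  [0→1]: (0.00+21.63)/2 × 1 = 10.815
  [1→3]: (21.63+16.11)/2 × 2 = 37.74
  [3→3.5]: (16.11+13.69)/2 × 0.5 = 7.45
  [3.5→5]: (13.69+8.03)/2 × 1.5 = 16.29
  [5→8]: (8.03+2.61)/2 × 3 = 15.96
  Sum = 88.255 mg/L·hr
F = (AUC_ev/D_ev)/(AUC_iv/D_iv) = (88.255/500)/(238/200) = 0.17651/1.19 = 0.1483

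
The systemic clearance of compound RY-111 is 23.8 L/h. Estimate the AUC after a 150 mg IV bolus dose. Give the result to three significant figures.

AUC_0→∞ = Dose_iv / CL
        = 150 / 23.8 = 6.30252 mg/L·h

AUC = 6.30 mg/L·h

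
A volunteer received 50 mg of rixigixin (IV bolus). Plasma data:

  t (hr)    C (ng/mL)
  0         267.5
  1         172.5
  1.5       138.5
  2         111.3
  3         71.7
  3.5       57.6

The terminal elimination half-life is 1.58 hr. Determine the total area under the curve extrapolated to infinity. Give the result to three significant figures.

Trapezoidal AUC_0→3.5:
  [0→1]: (267.5+172.5)/2 × 1 = 220.0
  [1→1.5]: (172.5+138.5)/2 × 0.5 = 77.75
  [1.5→2]: (138.5+111.3)/2 × 0.5 = 62.45
  [2→3]: (111.3+71.7)/2 × 1 = 91.5
  [3→3.5]: (71.7+57.6)/2 × 0.5 = 32.325
  Sum = 484.025 ng/mL·hr
k_e = ln2 / t½ = 0.693147 / 1.58 = 0.4387 hr^-1
Extrapolated tail: C_last / k_e = 57.6 / 0.4387 = 131.297
AUC_0→∞ = 484.025 + 131.297 = 615.322 ng/mL·hr

AUC = 615 ng/mL·hr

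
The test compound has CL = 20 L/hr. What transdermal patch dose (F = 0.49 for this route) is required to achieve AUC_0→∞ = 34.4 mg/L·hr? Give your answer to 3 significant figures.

Dose = CL × AUC_0→∞ / F
     = 20 × 34.4 / 0.49 = 1404.08 mg

Dose = 1400 mg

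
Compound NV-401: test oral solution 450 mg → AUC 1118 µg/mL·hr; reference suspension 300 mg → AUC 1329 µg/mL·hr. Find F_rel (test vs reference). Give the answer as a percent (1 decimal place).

F_rel = (AUC_test/D_test) / (AUC_ref/D_ref)
      = (1118/450) / (1329/300)
      = 2.48444 / 4.43 = 0.5608 = 56.08%

F_rel = 56.1%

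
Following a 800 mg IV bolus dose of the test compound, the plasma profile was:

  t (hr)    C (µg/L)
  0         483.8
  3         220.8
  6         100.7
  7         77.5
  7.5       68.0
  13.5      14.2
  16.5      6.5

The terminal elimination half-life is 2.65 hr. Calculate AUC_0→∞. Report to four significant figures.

Trapezoidal AUC_0→16.5:
  [0→3]: (483.8+220.8)/2 × 3 = 1056.9
  [3→6]: (220.8+100.7)/2 × 3 = 482.25
  [6→7]: (100.7+77.5)/2 × 1 = 89.1
  [7→7.5]: (77.5+68.0)/2 × 0.5 = 36.375
  [7.5→13.5]: (68.0+14.2)/2 × 6 = 246.6
  [13.5→16.5]: (14.2+6.5)/2 × 3 = 31.05
  Sum = 1942.275 µg/L·hr
k_e = ln2 / t½ = 0.693147 / 2.65 = 0.2616 hr^-1
Extrapolated tail: C_last / k_e = 6.5 / 0.2616 = 24.847
AUC_0→∞ = 1942.275 + 24.847 = 1967.122 µg/L·hr

AUC = 1967 µg/L·hr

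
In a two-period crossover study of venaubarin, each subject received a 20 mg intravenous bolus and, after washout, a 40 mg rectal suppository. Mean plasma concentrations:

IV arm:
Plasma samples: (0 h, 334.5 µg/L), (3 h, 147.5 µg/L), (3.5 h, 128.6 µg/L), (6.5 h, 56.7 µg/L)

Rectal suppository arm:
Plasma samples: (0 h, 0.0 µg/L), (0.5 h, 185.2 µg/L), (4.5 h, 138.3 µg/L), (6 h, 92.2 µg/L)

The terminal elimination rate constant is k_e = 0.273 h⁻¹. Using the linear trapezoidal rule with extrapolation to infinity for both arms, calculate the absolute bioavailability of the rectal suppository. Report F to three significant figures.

F = 0.471

Trapezoidal AUC_0→6.5 (IV):
  [0→3]: (334.5+147.5)/2 × 3 = 723.0
  [3→3.5]: (147.5+128.6)/2 × 0.5 = 69.025
  [3.5→6.5]: (128.6+56.7)/2 × 3 = 277.95
  Sum = 1069.975 µg/L·h
IV tail: 56.7/0.273 = 207.692; AUC_iv,0→∞ = 1069.975 + 207.692 = 1277.667 µg/L·h
Trapezoidal AUC_0→6 (rectal suppository):
  [0→0.5]: (0.0+185.2)/2 × 0.5 = 46.3
  [0.5→4.5]: (185.2+138.3)/2 × 4 = 647.0
  [4.5→6]: (138.3+92.2)/2 × 1.5 = 172.875
  Sum = 866.175 µg/L·h
rectal suppository tail: 92.2/0.273 = 337.729; AUC_ev,0→∞ = 866.175 + 337.729 = 1203.904 µg/L·h
F = (AUC_ev/D_ev)/(AUC_iv/D_iv) = (1203.904/40)/(1277.667/20) = 30.0976/63.88335 = 0.4711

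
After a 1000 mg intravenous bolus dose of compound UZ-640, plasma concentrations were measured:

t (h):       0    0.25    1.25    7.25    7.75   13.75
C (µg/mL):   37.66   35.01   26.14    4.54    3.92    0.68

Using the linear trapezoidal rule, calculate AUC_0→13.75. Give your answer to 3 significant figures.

AUC = 148 µg/mL·h

Trapezoidal AUC_0→13.75:
  [0→0.25]: (37.66+35.01)/2 × 0.25 = 9.08375
  [0.25→1.25]: (35.01+26.14)/2 × 1 = 30.575
  [1.25→7.25]: (26.14+4.54)/2 × 6 = 92.04
  [7.25→7.75]: (4.54+3.92)/2 × 0.5 = 2.115
  [7.75→13.75]: (3.92+0.68)/2 × 6 = 13.8
  Sum = 147.61375 µg/mL·h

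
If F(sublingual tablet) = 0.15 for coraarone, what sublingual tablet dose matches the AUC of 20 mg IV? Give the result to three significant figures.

D_sublingual = 133 mg

For equal systemic exposure: F × D_ev = D_iv
D_ev = D_iv / F = 20 / 0.15 = 133.333 mg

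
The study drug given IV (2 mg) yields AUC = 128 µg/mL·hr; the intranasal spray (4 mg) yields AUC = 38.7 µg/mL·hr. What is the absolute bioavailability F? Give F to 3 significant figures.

F = 0.151

F = (AUC_ev / D_ev) / (AUC_iv / D_iv)
  = (38.7/4) / (128/2)
  = 9.675 / 64 = 0.1512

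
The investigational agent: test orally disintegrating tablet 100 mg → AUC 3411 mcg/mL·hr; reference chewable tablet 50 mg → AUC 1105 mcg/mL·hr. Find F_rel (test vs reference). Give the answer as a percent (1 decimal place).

F_rel = 154.3%

F_rel = (AUC_test/D_test) / (AUC_ref/D_ref)
      = (3411/100) / (1105/50)
      = 34.11 / 22.1 = 1.5434 = 154.34%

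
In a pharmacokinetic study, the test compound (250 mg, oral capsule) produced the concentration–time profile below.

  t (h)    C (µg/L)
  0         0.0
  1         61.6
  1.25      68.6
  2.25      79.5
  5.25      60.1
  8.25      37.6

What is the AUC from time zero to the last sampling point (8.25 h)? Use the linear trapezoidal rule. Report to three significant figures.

AUC = 477 µg/L·h

Trapezoidal AUC_0→8.25:
  [0→1]: (0.0+61.6)/2 × 1 = 30.8
  [1→1.25]: (61.6+68.6)/2 × 0.25 = 16.275
  [1.25→2.25]: (68.6+79.5)/2 × 1 = 74.05
  [2.25→5.25]: (79.5+60.1)/2 × 3 = 209.4
  [5.25→8.25]: (60.1+37.6)/2 × 3 = 146.55
  Sum = 477.075 µg/L·h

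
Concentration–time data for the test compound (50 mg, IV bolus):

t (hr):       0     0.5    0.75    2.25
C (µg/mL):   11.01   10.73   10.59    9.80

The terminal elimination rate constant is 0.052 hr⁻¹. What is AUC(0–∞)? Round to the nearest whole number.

Trapezoidal AUC_0→2.25:
  [0→0.5]: (11.01+10.73)/2 × 0.5 = 5.435
  [0.5→0.75]: (10.73+10.59)/2 × 0.25 = 2.665
  [0.75→2.25]: (10.59+9.80)/2 × 1.5 = 15.2925
  Sum = 23.3925 µg/mL·hr
Extrapolated tail: C_last / k_e = 9.80 / 0.052 = 188.462
AUC_0→∞ = 23.3925 + 188.462 = 211.8545 µg/mL·hr

AUC = 212 µg/mL·hr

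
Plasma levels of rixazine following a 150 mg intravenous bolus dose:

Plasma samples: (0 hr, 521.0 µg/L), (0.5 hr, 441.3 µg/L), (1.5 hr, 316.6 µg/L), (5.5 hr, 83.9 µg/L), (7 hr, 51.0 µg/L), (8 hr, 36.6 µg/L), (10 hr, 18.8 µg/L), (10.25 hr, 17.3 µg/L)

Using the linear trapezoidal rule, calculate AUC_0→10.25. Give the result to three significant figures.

AUC = 1630 µg/L·hr

Trapezoidal AUC_0→10.25:
  [0→0.5]: (521.0+441.3)/2 × 0.5 = 240.575
  [0.5→1.5]: (441.3+316.6)/2 × 1 = 378.95
  [1.5→5.5]: (316.6+83.9)/2 × 4 = 801.0
  [5.5→7]: (83.9+51.0)/2 × 1.5 = 101.175
  [7→8]: (51.0+36.6)/2 × 1 = 43.8
  [8→10]: (36.6+18.8)/2 × 2 = 55.4
  [10→10.25]: (18.8+17.3)/2 × 0.25 = 4.5125
  Sum = 1625.4125 µg/L·hr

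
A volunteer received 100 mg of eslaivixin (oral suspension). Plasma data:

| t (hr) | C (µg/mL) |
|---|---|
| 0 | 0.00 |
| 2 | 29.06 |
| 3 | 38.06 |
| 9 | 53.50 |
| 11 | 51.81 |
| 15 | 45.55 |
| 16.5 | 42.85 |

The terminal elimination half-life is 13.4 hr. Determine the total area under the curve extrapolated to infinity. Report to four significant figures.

AUC = 1532 µg/mL·hr

Trapezoidal AUC_0→16.5:
  [0→2]: (0.00+29.06)/2 × 2 = 29.06
  [2→3]: (29.06+38.06)/2 × 1 = 33.56
  [3→9]: (38.06+53.50)/2 × 6 = 274.68
  [9→11]: (53.50+51.81)/2 × 2 = 105.31
  [11→15]: (51.81+45.55)/2 × 4 = 194.72
  [15→16.5]: (45.55+42.85)/2 × 1.5 = 66.3
  Sum = 703.63 µg/mL·hr
k_e = ln2 / t½ = 0.693147 / 13.4 = 0.0517 hr^-1
Extrapolated tail: C_last / k_e = 42.85 / 0.0517 = 828.820
AUC_0→∞ = 703.63 + 828.820 = 1532.45 µg/mL·hr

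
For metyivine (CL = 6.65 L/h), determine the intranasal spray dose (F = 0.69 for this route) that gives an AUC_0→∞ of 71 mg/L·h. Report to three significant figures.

Dose = CL × AUC_0→∞ / F
     = 6.65 × 71 / 0.69 = 684.275 mg

Dose = 684 mg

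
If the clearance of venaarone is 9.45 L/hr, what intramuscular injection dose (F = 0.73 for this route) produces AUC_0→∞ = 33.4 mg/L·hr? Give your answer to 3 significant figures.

Dose = CL × AUC_0→∞ / F
     = 9.45 × 33.4 / 0.73 = 432.37 mg

Dose = 432 mg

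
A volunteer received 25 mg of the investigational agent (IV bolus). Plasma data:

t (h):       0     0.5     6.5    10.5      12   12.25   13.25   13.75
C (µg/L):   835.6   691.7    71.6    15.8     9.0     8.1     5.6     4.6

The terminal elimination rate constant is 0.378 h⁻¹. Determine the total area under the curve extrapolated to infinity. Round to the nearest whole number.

Trapezoidal AUC_0→13.75:
  [0→0.5]: (835.6+691.7)/2 × 0.5 = 381.825
  [0.5→6.5]: (691.7+71.6)/2 × 6 = 2289.9
  [6.5→10.5]: (71.6+15.8)/2 × 4 = 174.8
  [10.5→12]: (15.8+9.0)/2 × 1.5 = 18.6
  [12→12.25]: (9.0+8.1)/2 × 0.25 = 2.1375
  [12.25→13.25]: (8.1+5.6)/2 × 1 = 6.85
  [13.25→13.75]: (5.6+4.6)/2 × 0.5 = 2.55
  Sum = 2876.6625 µg/L·h
Extrapolated tail: C_last / k_e = 4.6 / 0.378 = 12.169
AUC_0→∞ = 2876.6625 + 12.169 = 2888.8315 µg/L·h

AUC = 2889 µg/L·h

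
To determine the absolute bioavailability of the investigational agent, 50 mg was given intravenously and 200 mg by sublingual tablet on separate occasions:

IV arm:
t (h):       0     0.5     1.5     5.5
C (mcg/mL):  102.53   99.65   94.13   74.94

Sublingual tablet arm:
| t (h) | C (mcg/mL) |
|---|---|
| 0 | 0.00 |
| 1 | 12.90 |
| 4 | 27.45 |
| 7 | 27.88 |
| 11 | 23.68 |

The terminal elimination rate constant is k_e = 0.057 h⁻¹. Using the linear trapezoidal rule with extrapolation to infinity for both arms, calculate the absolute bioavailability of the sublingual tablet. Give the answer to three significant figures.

Trapezoidal AUC_0→5.5 (IV):
  [0→0.5]: (102.53+99.65)/2 × 0.5 = 50.545
  [0.5→1.5]: (99.65+94.13)/2 × 1 = 96.89
  [1.5→5.5]: (94.13+74.94)/2 × 4 = 338.14
  Sum = 485.575 mcg/mL·h
IV tail: 74.94/0.057 = 1314.737; AUC_iv,0→∞ = 485.575 + 1314.737 = 1800.312 mcg/mL·h
Trapezoidal AUC_0→11 (sublingual tablet):
  [0→1]: (0.00+12.90)/2 × 1 = 6.45
  [1→4]: (12.90+27.45)/2 × 3 = 60.525
  [4→7]: (27.45+27.88)/2 × 3 = 82.995
  [7→11]: (27.88+23.68)/2 × 4 = 103.12
  Sum = 253.09 mcg/mL·h
sublingual tablet tail: 23.68/0.057 = 415.439; AUC_ev,0→∞ = 253.09 + 415.439 = 668.529 mcg/mL·h
F = (AUC_ev/D_ev)/(AUC_iv/D_iv) = (668.529/200)/(1800.312/50) = 3.342645/36.00624 = 0.0928

F = 0.0928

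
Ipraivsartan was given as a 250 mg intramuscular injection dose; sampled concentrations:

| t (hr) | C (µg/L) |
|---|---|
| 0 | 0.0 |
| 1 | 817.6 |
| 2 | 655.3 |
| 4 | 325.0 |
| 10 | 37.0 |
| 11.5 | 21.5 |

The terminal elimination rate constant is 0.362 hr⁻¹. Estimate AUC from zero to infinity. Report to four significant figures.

AUC = 3315 µg/L·hr

Trapezoidal AUC_0→11.5:
  [0→1]: (0.0+817.6)/2 × 1 = 408.8
  [1→2]: (817.6+655.3)/2 × 1 = 736.45
  [2→4]: (655.3+325.0)/2 × 2 = 980.3
  [4→10]: (325.0+37.0)/2 × 6 = 1086.0
  [10→11.5]: (37.0+21.5)/2 × 1.5 = 43.875
  Sum = 3255.425 µg/L·hr
Extrapolated tail: C_last / k_e = 21.5 / 0.362 = 59.392
AUC_0→∞ = 3255.425 + 59.392 = 3314.817 µg/L·hr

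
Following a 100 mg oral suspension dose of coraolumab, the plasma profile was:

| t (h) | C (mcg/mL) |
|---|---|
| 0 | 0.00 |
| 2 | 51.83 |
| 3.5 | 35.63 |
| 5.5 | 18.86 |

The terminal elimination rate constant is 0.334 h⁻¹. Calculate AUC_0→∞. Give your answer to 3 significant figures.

AUC = 228 mcg/mL·h

Trapezoidal AUC_0→5.5:
  [0→2]: (0.00+51.83)/2 × 2 = 51.83
  [2→3.5]: (51.83+35.63)/2 × 1.5 = 65.595
  [3.5→5.5]: (35.63+18.86)/2 × 2 = 54.49
  Sum = 171.915 mcg/mL·h
Extrapolated tail: C_last / k_e = 18.86 / 0.334 = 56.467
AUC_0→∞ = 171.915 + 56.467 = 228.382 mcg/mL·h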